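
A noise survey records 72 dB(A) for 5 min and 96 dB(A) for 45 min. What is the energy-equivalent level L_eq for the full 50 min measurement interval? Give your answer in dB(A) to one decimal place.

Weight each interval's intensity by its duration and average over T = 50 min:
Σ tᵢ·10^(Lᵢ/10) = 5·10^(72/10) + 45·10^(96/10) = 1.792e+11.
L_eq = 10·log₁₀(1.792e+11/50) = 95.54 dB(A).

95.5 dB(A)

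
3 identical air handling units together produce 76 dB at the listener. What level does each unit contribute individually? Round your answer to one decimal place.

For N identical incoherent sources L_total = L₁ + 10·log₁₀ N, so L₁ = 76 − 10·log₁₀(3) = 76 − 4.771.

71.2 dB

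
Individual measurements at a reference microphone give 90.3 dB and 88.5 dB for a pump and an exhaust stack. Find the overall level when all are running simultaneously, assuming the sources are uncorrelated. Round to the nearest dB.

93 dB

Incoherent sources combine by intensity addition: L_total = 10·log₁₀(Σ 10^(L_i/10)).
Σ 10^(L/10) = 10^(90.3/10) + 10^(88.5/10) = 1.779e+09.
L_total = 10·log₁₀(1.779e+09) = 92.50 dB.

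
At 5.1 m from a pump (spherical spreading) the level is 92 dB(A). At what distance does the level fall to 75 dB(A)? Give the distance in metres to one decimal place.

36.1 m

The 17.0 dB drop corresponds to a distance ratio of 10^(17.0/20) for a point source.
r₂ = 5.1·10^((92−75)/20) = 5.1·10^(17.0/20) = 36.11 m.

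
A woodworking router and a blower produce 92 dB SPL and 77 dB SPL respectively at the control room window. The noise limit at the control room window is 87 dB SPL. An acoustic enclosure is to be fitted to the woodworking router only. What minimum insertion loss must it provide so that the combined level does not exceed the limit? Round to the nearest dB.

Everything except the woodworking router sums to 10^(77/10) = 5.012e+07 in linear terms, 77.00 dB SPL.
To meet 87 dB SPL overall, the treated woodworking router may contribute at most 10^(87/10) − 5.012e+07 = 4.511e+08, i.e. 86.54 dB SPL.
Required insertion loss = 92 − 86.54 = 5.46 dB.

5 dB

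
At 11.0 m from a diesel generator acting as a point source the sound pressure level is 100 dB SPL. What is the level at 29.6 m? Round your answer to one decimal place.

91.4 dB SPL

Point-source attenuation: ΔL = 20·log₁₀(r₂/r₁) = 20·log₁₀(29.6/11.0) = 8.598 dB.
L₂ = 100 − 20·log₁₀(29.6/11.0) = 100 − 8.598 = 91.40 dB SPL.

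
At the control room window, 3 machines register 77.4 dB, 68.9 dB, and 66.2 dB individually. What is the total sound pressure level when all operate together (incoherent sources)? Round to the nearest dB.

For uncorrelated sources the intensities add, so convert each level to linear form, sum, and take 10·log₁₀ of the total.
Σ 10^(L/10) = 10^(77.4/10) + 10^(68.9/10) + 10^(66.2/10) = 6.689e+07.
L_total = 10·log₁₀(6.689e+07) = 78.25 dB.

78 dB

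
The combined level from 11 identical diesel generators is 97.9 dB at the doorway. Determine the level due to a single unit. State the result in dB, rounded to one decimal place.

87.5 dB

Dividing the total intensity by 11 lowers the level by 10·log₁₀ 11 = 10.414 dB: L₁ = 97.9 − 10.414.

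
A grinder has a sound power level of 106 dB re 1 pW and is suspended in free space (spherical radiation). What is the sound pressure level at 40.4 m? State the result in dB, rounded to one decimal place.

The power spreads over a sphere of area 4π·r², so L_p = L_w − 10·log₁₀(4π·r²).
4π·r² = 2.051e+04 m², 10·log₁₀ of that is 43.120 dB.
L_p = 106 − 43.120 = 62.88 dB.

62.9 dB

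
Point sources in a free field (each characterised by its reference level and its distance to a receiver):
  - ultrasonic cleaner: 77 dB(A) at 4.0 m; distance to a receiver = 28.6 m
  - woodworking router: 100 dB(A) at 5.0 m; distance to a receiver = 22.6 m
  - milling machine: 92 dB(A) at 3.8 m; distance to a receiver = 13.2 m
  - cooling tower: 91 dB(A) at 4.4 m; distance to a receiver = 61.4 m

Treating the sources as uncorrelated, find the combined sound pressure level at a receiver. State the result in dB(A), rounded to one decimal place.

First find each source's level at the receiver (point-source: −20·log₁₀(r/r_ref)), then combine on an intensity basis.
ultrasonic cleaner: 77 − 20·log₁₀(28.6/4.0) = 77 − 17.09 = 59.91 dB(A).
woodworking router: 100 − 20·log₁₀(22.6/5.0) = 100 − 13.10 = 86.90 dB(A).
milling machine: 92 − 20·log₁₀(13.2/3.8) = 92 − 10.82 = 81.18 dB(A).
cooling tower: 91 − 20·log₁₀(61.4/4.4) = 91 − 22.89 = 68.11 dB(A).
Σ 10^(L/10) = 6.283e+08 → L_total = 10·log₁₀(6.283e+08) = 87.98 dB(A).

88.0 dB(A)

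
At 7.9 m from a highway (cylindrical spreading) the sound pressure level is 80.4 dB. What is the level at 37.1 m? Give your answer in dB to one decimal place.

Cylindrical spreading from a line source gives a 10·log₁₀(r₂/r₁) drop.
L₂ = 80.4 − 10·log₁₀(37.1/7.9) = 80.4 − 6.717 = 73.68 dB.

73.7 dB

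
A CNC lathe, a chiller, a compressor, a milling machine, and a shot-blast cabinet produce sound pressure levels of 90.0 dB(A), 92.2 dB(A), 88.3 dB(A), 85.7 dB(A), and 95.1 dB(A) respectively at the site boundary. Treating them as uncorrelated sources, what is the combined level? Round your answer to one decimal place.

Incoherent sources combine by intensity addition: L_total = 10·log₁₀(Σ 10^(L_i/10)).
Σ 10^(L/10) = 10^(90.0/10) + 10^(92.2/10) + 10^(88.3/10) + 10^(85.7/10) + 10^(95.1/10) = 6.943e+09.
L_total = 10·log₁₀(6.943e+09) = 98.42 dB(A).

98.4 dB(A)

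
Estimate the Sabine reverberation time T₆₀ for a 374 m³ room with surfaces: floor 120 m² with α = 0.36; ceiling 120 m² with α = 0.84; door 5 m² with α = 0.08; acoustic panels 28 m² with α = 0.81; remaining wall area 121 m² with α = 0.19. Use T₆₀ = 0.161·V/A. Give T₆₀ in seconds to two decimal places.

0.32 s

Summing Sᵢαᵢ: 120·0.36 + 120·0.84 + 5·0.08 + 28·0.81 + 121·0.19 = 190.07 m².
T₆₀ = 0.161·V/A = 0.161·374/190.07 = 0.317 s.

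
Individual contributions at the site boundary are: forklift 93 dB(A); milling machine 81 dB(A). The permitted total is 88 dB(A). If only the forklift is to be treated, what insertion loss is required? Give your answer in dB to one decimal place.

6.0 dB

Everything except the forklift sums to 10^(81/10) = 1.259e+08 in linear terms, 81.00 dB(A).
To meet 88 dB(A) overall, the treated forklift may contribute at most 10^(88/10) − 1.259e+08 = 5.051e+08, i.e. 87.03 dB(A).
So the forklift must be reduced from 93 to 87.03 dB(A): IL = 5.97 dB.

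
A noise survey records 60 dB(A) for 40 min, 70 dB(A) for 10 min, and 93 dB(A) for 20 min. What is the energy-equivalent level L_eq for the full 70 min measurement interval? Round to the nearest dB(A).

88 dB(A)

Weight each interval's intensity by its duration and average over T = 70 min:
Σ tᵢ·10^(Lᵢ/10) = 40·10^(60/10) + 10·10^(70/10) + 20·10^(93/10) = 4.005e+10.
L_eq = 10·log₁₀(4.005e+10/70) = 87.57 dB(A).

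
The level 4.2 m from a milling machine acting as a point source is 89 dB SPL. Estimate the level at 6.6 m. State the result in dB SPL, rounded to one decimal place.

Spherical spreading from a point source gives a 20·log₁₀(r₂/r₁) drop.
L₂ = 89 − 20·log₁₀(6.6/4.2) = 89 − 3.926 = 85.07 dB SPL.

85.1 dB SPL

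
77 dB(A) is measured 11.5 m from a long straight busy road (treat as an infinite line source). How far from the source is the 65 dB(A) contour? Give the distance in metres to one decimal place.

For a line source L₁ − L₂ = 10·log₁₀(r₂/r₁), so r₂ = r₁·10^((L₁−L₂)/10).
r₂ = 11.5·10^((77−65)/10) = 11.5·10^(12.0/10) = 182.26 m.

182.3 m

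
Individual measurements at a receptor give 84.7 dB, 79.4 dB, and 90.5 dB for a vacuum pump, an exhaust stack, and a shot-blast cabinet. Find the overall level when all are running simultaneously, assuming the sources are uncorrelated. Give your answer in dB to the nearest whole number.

92 dB

For uncorrelated sources the intensities add, so convert each level to linear form, sum, and take 10·log₁₀ of the total.
Σ 10^(L/10) = 10^(84.7/10) + 10^(79.4/10) + 10^(90.5/10) = 1.504e+09.
L_total = 10·log₁₀(1.504e+09) = 91.77 dB.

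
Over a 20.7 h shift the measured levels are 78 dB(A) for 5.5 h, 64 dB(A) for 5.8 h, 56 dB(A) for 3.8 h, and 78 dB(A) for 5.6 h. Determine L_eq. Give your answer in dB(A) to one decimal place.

The energy average is taken in the linear domain: L_eq = 10·log₁₀[(Σ tᵢ·10^(Lᵢ/10))/T], T = 20.7 h.
Σ tᵢ·10^(Lᵢ/10) = 5.5·10^(78/10) + 5.8·10^(64/10) + 3.8·10^(56/10) + 5.6·10^(78/10) = 7.164e+08.
L_eq = 10·log₁₀(7.164e+08/20.7) = 75.39 dB(A).

75.4 dB(A)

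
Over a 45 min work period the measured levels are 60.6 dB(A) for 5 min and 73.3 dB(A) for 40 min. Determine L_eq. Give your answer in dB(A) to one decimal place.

Weight each interval's intensity by its duration and average over T = 45 min:
Σ tᵢ·10^(Lᵢ/10) = 5·10^(60.6/10) + 40·10^(73.3/10) = 8.609e+08.
L_eq = 10·log₁₀(8.609e+08/45) = 72.82 dB(A).

72.8 dB(A)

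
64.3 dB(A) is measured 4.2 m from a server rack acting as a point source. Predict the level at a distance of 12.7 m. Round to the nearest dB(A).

Point-source attenuation: ΔL = 20·log₁₀(r₂/r₁) = 20·log₁₀(12.7/4.2) = 9.611 dB.
L₂ = 64.3 − 20·log₁₀(12.7/4.2) = 64.3 − 9.611 = 54.69 dB(A).

55 dB(A)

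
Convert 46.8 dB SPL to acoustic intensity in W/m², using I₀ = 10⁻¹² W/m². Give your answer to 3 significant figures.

4.79e-08 W/m²

I/I₀ = 10^(46.8/10) = 4.786e+04, so I = 4.786e+04 × 10⁻¹² W/m².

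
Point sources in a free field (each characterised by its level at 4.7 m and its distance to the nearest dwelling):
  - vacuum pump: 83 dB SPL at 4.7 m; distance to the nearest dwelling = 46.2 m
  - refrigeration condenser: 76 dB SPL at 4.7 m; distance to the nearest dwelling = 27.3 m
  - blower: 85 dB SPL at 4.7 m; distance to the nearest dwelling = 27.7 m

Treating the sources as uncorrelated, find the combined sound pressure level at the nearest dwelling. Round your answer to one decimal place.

70.9 dB SPL

Propagate each source to the receiver with L = L_ref − 20·log₁₀(r/r_ref), then add intensities.
vacuum pump: 83 − 20·log₁₀(46.2/4.7) = 83 − 19.85 = 63.15 dB SPL.
refrigeration condenser: 76 − 20·log₁₀(27.3/4.7) = 76 − 15.28 = 60.72 dB SPL.
blower: 85 − 20·log₁₀(27.7/4.7) = 85 − 15.41 = 69.59 dB SPL.
Σ 10^(L/10) = 1.235e+07 → L_total = 10·log₁₀(1.235e+07) = 70.92 dB SPL.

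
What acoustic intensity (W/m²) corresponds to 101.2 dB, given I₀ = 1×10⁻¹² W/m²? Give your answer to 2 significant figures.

0.013 W/m²

I/I₀ = 10^(101.2/10) = 1.318e+10, so I = 1.318e+10 × 10⁻¹² W/m².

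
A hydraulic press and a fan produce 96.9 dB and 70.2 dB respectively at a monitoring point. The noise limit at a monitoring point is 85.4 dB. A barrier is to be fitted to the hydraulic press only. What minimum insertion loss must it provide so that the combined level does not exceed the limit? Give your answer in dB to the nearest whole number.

12 dB

The untreated sources together contribute 10^(70.2/10) = 1.047e+07, i.e. 70.20 dB.
To meet 85.4 dB overall, the treated hydraulic press may contribute at most 10^(85.4/10) − 1.047e+07 = 3.363e+08, i.e. 85.27 dB.
Required insertion loss = 96.9 − 85.27 = 11.63 dB.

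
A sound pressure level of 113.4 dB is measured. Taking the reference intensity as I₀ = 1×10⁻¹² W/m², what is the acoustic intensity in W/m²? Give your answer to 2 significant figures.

0.22 W/m²

I/I₀ = 10^(113.4/10) = 2.188e+11, so I = 2.188e+11 × 10⁻¹² W/m².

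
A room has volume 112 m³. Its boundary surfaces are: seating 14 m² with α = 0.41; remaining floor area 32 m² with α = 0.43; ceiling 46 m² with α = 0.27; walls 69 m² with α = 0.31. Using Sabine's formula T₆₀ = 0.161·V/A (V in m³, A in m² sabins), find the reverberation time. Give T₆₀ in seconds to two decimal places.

A = Σ Sᵢαᵢ = 14·0.41 + 32·0.43 + 46·0.27 + 69·0.31 = 53.31 m².
T₆₀ = 0.161 × 112 / 53.31 = 0.338 s.

0.34 s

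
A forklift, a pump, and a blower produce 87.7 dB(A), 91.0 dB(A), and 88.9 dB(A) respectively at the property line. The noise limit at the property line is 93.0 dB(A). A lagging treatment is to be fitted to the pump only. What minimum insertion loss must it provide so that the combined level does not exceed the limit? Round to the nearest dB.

Everything except the pump sums to 10^(87.7/10) + 10^(88.9/10) = 1.365e+09 in linear terms, 91.35 dB(A).
The limit corresponds to 10^(93.0/10) = 1.995e+09; subtracting the fixed part leaves 6.302e+08 for the pump, i.e. 87.99 dB(A).
Required insertion loss = 91.0 − 87.99 = 3.01 dB.

3 dB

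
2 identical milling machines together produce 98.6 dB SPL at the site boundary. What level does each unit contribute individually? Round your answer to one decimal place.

95.6 dB SPL

Dividing the total intensity by 2 lowers the level by 10·log₁₀ 2 = 3.010 dB: L₁ = 98.6 − 3.010.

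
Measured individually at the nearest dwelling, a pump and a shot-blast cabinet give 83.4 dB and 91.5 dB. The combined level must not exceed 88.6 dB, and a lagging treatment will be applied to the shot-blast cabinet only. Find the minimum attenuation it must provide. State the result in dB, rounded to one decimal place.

The untreated sources together contribute 10^(83.4/10) = 2.188e+08, i.e. 83.40 dB.
The limit corresponds to 10^(88.6/10) = 7.244e+08; subtracting the fixed part leaves 5.057e+08 for the shot-blast cabinet, i.e. 87.04 dB.
So the shot-blast cabinet must be reduced from 91.5 to 87.04 dB: IL = 4.46 dB.

4.5 dB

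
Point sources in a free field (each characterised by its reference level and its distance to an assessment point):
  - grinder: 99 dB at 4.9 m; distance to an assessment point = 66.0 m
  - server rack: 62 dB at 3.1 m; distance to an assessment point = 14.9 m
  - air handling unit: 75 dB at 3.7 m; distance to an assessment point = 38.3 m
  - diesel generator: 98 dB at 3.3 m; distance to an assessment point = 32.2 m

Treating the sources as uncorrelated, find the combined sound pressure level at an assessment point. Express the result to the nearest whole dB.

First find each source's level at the receiver (point-source: −20·log₁₀(r/r_ref)), then combine on an intensity basis.
grinder: 99 − 20·log₁₀(66.0/4.9) = 99 − 22.59 = 76.41 dB.
server rack: 62 − 20·log₁₀(14.9/3.1) = 62 − 13.64 = 48.36 dB.
air handling unit: 75 − 20·log₁₀(38.3/3.7) = 75 − 20.30 = 54.70 dB.
diesel generator: 98 − 20·log₁₀(32.2/3.3) = 98 − 19.79 = 78.21 dB.
Σ 10^(L/10) = 1.104e+08 → L_total = 10·log₁₀(1.104e+08) = 80.43 dB.

80 dB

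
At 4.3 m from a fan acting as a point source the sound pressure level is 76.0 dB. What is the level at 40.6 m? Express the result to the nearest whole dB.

56 dB

For a point source, L₂ = L₁ − 20·log₁₀(r₂/r₁).
L₂ = 76.0 − 20·log₁₀(40.6/4.3) = 76.0 − 19.501 = 56.50 dB.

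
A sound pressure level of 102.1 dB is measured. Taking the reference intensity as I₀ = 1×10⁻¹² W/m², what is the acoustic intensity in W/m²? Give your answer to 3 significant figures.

0.0162 W/m²

L = 10·log₁₀(I/I₀) ⇒ I = I₀·10^(L/10) = 10⁻¹² × 10^10.21.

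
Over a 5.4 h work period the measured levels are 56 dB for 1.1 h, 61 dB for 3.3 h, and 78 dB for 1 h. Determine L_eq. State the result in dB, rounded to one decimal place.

The energy average is taken in the linear domain: L_eq = 10·log₁₀[(Σ tᵢ·10^(Lᵢ/10))/T], T = 5.4 h.
Σ tᵢ·10^(Lᵢ/10) = 1.1·10^(56/10) + 3.3·10^(61/10) + 1·10^(78/10) = 6.769e+07.
L_eq = 10·log₁₀(6.769e+07/5.4) = 70.98 dB.

71.0 dB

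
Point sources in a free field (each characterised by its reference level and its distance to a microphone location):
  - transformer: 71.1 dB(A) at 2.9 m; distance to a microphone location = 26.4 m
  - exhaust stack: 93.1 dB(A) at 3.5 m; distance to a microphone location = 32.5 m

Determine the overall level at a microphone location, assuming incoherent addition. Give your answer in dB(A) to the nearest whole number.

First find each source's level at the receiver (point-source: −20·log₁₀(r/r_ref)), then combine on an intensity basis.
transformer: 71.1 − 20·log₁₀(26.4/2.9) = 71.1 − 19.18 = 51.92 dB(A).
exhaust stack: 93.1 − 20·log₁₀(32.5/3.5) = 93.1 − 19.36 = 73.74 dB(A).
Σ 10^(L/10) = 2.383e+07 → L_total = 10·log₁₀(2.383e+07) = 73.77 dB(A).

74 dB(A)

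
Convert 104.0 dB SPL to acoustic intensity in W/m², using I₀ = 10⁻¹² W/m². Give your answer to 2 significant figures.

I = I₀·10^(L/10) = 10⁻¹² × 10^(104.0/10) = 10^(-1.600).

0.025 W/m²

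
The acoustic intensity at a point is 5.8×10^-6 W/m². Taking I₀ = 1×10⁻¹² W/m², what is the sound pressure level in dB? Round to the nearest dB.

68 dB

Dividing by I₀ shifts the exponent by 12: I/I₀ = 5.8×10^6.
L = 10·(0.7634 + 6) = 67.63 dB.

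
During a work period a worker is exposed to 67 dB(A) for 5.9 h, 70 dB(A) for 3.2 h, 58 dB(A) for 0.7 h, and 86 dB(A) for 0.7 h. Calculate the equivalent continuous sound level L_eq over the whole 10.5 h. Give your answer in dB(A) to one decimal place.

Weight each interval's intensity by its duration and average over T = 10.5 h:
Σ tᵢ·10^(Lᵢ/10) = 5.9·10^(67/10) + 3.2·10^(70/10) + 0.7·10^(58/10) + 0.7·10^(86/10) = 3.407e+08.
L_eq = 10·log₁₀(3.407e+08/10.5) = 75.11 dB(A).

75.1 dB(A)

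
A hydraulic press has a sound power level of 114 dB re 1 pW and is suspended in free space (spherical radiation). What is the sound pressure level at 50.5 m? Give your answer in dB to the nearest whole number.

Free-field spherical radiation: L_p = L_w − 10·log₁₀(4π·r²), r = 50.5 m.
4π·r² = 3.205e+04 m², 10·log₁₀ of that is 45.058 dB.
L_p = 114 − 45.058 = 68.94 dB.

69 dB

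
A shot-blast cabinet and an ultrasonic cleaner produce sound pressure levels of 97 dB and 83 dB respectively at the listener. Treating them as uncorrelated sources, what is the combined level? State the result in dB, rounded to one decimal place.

97.2 dB

For uncorrelated sources the intensities add, so convert each level to linear form, sum, and take 10·log₁₀ of the total.
Σ 10^(L/10) = 10^(97/10) + 10^(83/10) = 5.211e+09.
L_total = 10·log₁₀(5.211e+09) = 97.17 dB.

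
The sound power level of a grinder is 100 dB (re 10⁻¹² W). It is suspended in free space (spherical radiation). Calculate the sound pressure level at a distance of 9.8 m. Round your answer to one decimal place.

69.2 dB

The power spreads over a sphere of area 4π·r², so L_p = L_w − 10·log₁₀(4π·r²).
4π·r² = 1207 m², 10·log₁₀ of that is 30.817 dB.
L_p = 100 − 30.817 = 69.18 dB.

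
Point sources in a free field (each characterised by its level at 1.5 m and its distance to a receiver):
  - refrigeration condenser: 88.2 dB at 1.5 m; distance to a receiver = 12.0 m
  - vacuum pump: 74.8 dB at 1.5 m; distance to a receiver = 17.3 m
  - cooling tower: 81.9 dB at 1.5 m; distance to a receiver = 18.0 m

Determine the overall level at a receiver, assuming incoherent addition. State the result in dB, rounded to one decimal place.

Propagate each source to the receiver with L = L_ref − 20·log₁₀(r/r_ref), then add intensities.
refrigeration condenser: 88.2 − 20·log₁₀(12.0/1.5) = 88.2 − 18.06 = 70.14 dB.
vacuum pump: 74.8 − 20·log₁₀(17.3/1.5) = 74.8 − 21.24 = 53.56 dB.
cooling tower: 81.9 − 20·log₁₀(18.0/1.5) = 81.9 − 21.58 = 60.32 dB.
Σ 10^(L/10) = 1.163e+07 → L_total = 10·log₁₀(1.163e+07) = 70.65 dB.

70.7 dB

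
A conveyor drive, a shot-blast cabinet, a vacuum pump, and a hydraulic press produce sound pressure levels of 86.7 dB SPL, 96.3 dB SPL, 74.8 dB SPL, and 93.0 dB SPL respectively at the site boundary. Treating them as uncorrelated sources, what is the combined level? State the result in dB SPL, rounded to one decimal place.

For uncorrelated sources the intensities add, so convert each level to linear form, sum, and take 10·log₁₀ of the total.
Σ 10^(L/10) = 10^(86.7/10) + 10^(96.3/10) + 10^(74.8/10) + 10^(93.0/10) = 6.759e+09.
L_total = 10·log₁₀(6.759e+09) = 98.30 dB SPL.

98.3 dB SPL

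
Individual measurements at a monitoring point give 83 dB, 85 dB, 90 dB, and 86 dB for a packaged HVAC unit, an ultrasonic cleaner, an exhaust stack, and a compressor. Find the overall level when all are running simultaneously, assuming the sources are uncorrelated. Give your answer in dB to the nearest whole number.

Incoherent sources combine by intensity addition: L_total = 10·log₁₀(Σ 10^(L_i/10)).
Σ 10^(L/10) = 10^(83/10) + 10^(85/10) + 10^(90/10) + 10^(86/10) = 1.914e+09.
L_total = 10·log₁₀(1.914e+09) = 92.82 dB.

93 dB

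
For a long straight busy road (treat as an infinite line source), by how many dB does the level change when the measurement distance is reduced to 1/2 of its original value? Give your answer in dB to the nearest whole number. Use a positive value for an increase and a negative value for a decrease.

Line-source spreading: ΔL = −10·log₁₀(r₂/r₁).
ΔL = −10·log₁₀(0.5) = +3.01 dB.

+3 dB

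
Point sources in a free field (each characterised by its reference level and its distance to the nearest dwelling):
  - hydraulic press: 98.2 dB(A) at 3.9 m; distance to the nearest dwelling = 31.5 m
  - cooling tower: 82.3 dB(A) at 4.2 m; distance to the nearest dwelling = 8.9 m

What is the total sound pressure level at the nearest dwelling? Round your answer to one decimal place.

Apply inverse-square spreading to bring every level to the receiver, then sum 10^(L/10).
hydraulic press: 98.2 − 20·log₁₀(31.5/3.9) = 98.2 − 18.14 = 80.06 dB(A).
cooling tower: 82.3 − 20·log₁₀(8.9/4.2) = 82.3 − 6.52 = 75.78 dB(A).
Σ 10^(L/10) = 1.391e+08 → L_total = 10·log₁₀(1.391e+08) = 81.43 dB(A).

81.4 dB(A)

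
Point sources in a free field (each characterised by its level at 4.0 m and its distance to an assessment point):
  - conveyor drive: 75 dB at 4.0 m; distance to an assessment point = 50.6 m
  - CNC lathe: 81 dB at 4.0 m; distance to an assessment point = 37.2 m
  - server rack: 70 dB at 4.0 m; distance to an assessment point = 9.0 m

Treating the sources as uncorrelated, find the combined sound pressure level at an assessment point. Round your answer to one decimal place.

Propagate each source to the receiver with L = L_ref − 20·log₁₀(r/r_ref), then add intensities.
conveyor drive: 75 − 20·log₁₀(50.6/4.0) = 75 − 22.04 = 52.96 dB.
CNC lathe: 81 − 20·log₁₀(37.2/4.0) = 81 − 19.37 = 61.63 dB.
server rack: 70 − 20·log₁₀(9.0/4.0) = 70 − 7.04 = 62.96 dB.
Σ 10^(L/10) = 3.628e+06 → L_total = 10·log₁₀(3.628e+06) = 65.60 dB.

65.6 dB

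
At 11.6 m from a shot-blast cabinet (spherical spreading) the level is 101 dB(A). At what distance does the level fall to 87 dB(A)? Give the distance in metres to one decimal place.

58.1 m

Point-source spreading drops the level by 20·log₁₀(r₂/r₁); inverting, r₂/r₁ = 10^(ΔL/20).
r₂ = 11.6·10^((101−87)/20) = 11.6·10^(14.0/20) = 58.14 m.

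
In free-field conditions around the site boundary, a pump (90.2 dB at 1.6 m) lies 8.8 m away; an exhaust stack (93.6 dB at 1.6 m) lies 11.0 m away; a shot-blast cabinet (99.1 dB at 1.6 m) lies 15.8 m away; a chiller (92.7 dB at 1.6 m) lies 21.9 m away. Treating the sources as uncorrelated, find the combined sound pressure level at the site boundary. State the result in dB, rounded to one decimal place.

First find each source's level at the receiver (point-source: −20·log₁₀(r/r_ref)), then combine on an intensity basis.
pump: 90.2 − 20·log₁₀(8.8/1.6) = 90.2 − 14.81 = 75.39 dB.
exhaust stack: 93.6 − 20·log₁₀(11.0/1.6) = 93.6 − 16.75 = 76.85 dB.
shot-blast cabinet: 99.1 − 20·log₁₀(15.8/1.6) = 99.1 − 19.89 = 79.21 dB.
chiller: 92.7 − 20·log₁₀(21.9/1.6) = 92.7 − 22.73 = 69.97 dB.
Σ 10^(L/10) = 1.764e+08 → L_total = 10·log₁₀(1.764e+08) = 82.46 dB.

82.5 dB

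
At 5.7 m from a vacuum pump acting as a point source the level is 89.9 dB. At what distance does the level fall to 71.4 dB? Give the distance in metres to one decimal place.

For a point source L₁ − L₂ = 20·log₁₀(r₂/r₁), so r₂ = r₁·10^((L₁−L₂)/20).
r₂ = 5.7·10^((89.9−71.4)/20) = 5.7·10^(18.5/20) = 47.96 m.

48.0 m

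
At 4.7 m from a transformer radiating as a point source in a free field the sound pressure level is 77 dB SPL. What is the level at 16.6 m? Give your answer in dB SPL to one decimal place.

Spherical spreading from a point source gives a 20·log₁₀(r₂/r₁) drop.
L₂ = 77 − 20·log₁₀(16.6/4.7) = 77 − 10.960 = 66.04 dB SPL.

66.0 dB SPL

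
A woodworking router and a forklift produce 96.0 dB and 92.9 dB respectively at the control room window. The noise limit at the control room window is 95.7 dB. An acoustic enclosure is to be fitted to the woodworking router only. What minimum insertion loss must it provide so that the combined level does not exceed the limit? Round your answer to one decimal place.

Fixed contribution from the other source: Σ 10^(L/10) = 10^(92.9/10) = 1.950e+09 (92.90 dB).
The limit corresponds to 10^(95.7/10) = 3.715e+09; subtracting the fixed part leaves 1.766e+09 for the woodworking router, i.e. 92.47 dB.
So the woodworking router must be reduced from 96.0 to 92.47 dB: IL = 3.53 dB.

3.5 dB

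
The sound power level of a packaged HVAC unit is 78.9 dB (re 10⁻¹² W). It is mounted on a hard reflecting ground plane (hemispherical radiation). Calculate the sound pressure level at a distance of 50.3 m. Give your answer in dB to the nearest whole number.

The power spreads over a hemisphere of area 2π·r², so L_p = L_w − 10·log₁₀(2π·r²).
2π·r² = 1.59e+04 m², 10·log₁₀ of that is 42.013 dB.
L_p = 78.9 − 42.013 = 36.89 dB.

37 dB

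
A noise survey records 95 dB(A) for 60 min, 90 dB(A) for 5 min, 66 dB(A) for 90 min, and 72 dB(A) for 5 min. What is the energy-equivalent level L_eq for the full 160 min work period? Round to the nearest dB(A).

91 dB(A)

The energy average is taken in the linear domain: L_eq = 10·log₁₀[(Σ tᵢ·10^(Lᵢ/10))/T], T = 160 min.
Σ tᵢ·10^(Lᵢ/10) = 60·10^(95/10) + 5·10^(90/10) + 90·10^(66/10) + 5·10^(72/10) = 1.952e+11.
L_eq = 10·log₁₀(1.952e+11/160) = 90.86 dB(A).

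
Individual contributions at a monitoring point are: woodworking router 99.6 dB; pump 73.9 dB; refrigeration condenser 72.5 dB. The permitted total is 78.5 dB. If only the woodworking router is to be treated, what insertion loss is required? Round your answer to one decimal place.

The untreated sources together contribute 10^(73.9/10) + 10^(72.5/10) = 4.233e+07, i.e. 76.27 dB.
To meet 78.5 dB overall, the treated woodworking router may contribute at most 10^(78.5/10) − 4.233e+07 = 2.846e+07, i.e. 74.54 dB.
Required insertion loss = 99.6 − 74.54 = 25.06 dB.

25.1 dB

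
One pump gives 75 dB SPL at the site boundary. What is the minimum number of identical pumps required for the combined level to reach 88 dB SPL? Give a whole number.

The shortfall is 88 − 75 = 13.0 dB, and N units add 10·log₁₀ N, so need 10·log₁₀ N ≥ 13.0.
N ≥ 10^(13.0/10) = 19.953, so N = 20.

20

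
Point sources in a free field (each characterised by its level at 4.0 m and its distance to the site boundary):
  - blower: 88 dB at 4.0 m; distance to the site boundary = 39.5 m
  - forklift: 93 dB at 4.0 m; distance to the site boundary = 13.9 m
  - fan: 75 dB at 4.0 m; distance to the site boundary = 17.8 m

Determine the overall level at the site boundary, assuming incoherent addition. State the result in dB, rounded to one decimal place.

82.4 dB

Propagate each source to the receiver with L = L_ref − 20·log₁₀(r/r_ref), then add intensities.
blower: 88 − 20·log₁₀(39.5/4.0) = 88 − 19.89 = 68.11 dB.
forklift: 93 − 20·log₁₀(13.9/4.0) = 93 − 10.82 = 82.18 dB.
fan: 75 − 20·log₁₀(17.8/4.0) = 75 − 12.97 = 62.03 dB.
Σ 10^(L/10) = 1.733e+08 → L_total = 10·log₁₀(1.733e+08) = 82.39 dB.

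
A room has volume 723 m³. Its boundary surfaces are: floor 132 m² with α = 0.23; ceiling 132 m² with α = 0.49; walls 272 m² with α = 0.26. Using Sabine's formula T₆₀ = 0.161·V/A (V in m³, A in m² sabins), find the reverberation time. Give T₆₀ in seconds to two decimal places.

0.70 s

Total absorption A = 132·0.23 + 132·0.49 + 272·0.26 = 165.76 m² sabins.
T₆₀ = 0.161·V/A = 0.161·723/165.76 = 0.702 s.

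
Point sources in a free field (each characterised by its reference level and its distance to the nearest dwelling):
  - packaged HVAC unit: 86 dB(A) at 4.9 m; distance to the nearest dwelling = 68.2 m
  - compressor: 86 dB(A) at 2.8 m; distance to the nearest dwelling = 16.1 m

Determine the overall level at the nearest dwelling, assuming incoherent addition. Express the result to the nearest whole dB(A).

First find each source's level at the receiver (point-source: −20·log₁₀(r/r_ref)), then combine on an intensity basis.
packaged HVAC unit: 86 − 20·log₁₀(68.2/4.9) = 86 − 22.87 = 63.13 dB(A).
compressor: 86 − 20·log₁₀(16.1/2.8) = 86 − 15.19 = 70.81 dB(A).
Σ 10^(L/10) = 1.410e+07 → L_total = 10·log₁₀(1.410e+07) = 71.49 dB(A).

71 dB(A)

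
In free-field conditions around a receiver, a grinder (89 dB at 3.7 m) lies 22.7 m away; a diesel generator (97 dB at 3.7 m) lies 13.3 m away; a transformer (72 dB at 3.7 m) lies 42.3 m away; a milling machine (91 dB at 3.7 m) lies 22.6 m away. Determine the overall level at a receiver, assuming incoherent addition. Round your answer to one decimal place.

86.5 dB

Propagate each source to the receiver with L = L_ref − 20·log₁₀(r/r_ref), then add intensities.
grinder: 89 − 20·log₁₀(22.7/3.7) = 89 − 15.76 = 73.24 dB.
diesel generator: 97 − 20·log₁₀(13.3/3.7) = 97 − 11.11 = 85.89 dB.
transformer: 72 − 20·log₁₀(42.3/3.7) = 72 − 21.16 = 50.84 dB.
milling machine: 91 − 20·log₁₀(22.6/3.7) = 91 − 15.72 = 75.28 dB.
Σ 10^(L/10) = 4.429e+08 → L_total = 10·log₁₀(4.429e+08) = 86.46 dB.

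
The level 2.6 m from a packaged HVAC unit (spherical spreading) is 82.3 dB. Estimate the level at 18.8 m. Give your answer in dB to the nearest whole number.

Spherical spreading from a point source gives a 20·log₁₀(r₂/r₁) drop.
L₂ = 82.3 − 20·log₁₀(18.8/2.6) = 82.3 − 17.184 = 65.12 dB.

65 dB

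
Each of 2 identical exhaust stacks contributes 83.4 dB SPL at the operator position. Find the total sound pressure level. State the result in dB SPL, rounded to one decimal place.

86.4 dB SPL

With 2 equal, uncorrelated contributions the intensity is 2× that of one unit, giving a rise of 10·log₁₀ 2.
L_total = 83.4 + 10·log₁₀(2) = 83.4 + 3.010 = 86.41 dB SPL.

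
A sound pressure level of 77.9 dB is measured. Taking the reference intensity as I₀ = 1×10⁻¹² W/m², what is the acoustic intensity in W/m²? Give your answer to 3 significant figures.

6.17e-05 W/m²

L = 10·log₁₀(I/I₀) ⇒ I = I₀·10^(L/10) = 10⁻¹² × 10^7.79.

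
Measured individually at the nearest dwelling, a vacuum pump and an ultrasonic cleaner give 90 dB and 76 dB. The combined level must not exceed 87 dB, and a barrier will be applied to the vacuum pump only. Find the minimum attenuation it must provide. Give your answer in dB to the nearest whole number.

Fixed contribution from the other source: Σ 10^(L/10) = 10^(76/10) = 3.981e+07 (76.00 dB).
The limit corresponds to 10^(87/10) = 5.012e+08; subtracting the fixed part leaves 4.614e+08 for the vacuum pump, i.e. 86.64 dB.
So the vacuum pump must be reduced from 90 to 86.64 dB: IL = 3.36 dB.

3 dB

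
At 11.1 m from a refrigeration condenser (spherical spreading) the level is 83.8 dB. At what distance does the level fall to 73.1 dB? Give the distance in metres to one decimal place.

The 10.7 dB drop corresponds to a distance ratio of 10^(10.7/20) for a point source.
r₂ = 11.1·10^((83.8−73.1)/20) = 11.1·10^(10.7/20) = 38.05 m.

38.0 m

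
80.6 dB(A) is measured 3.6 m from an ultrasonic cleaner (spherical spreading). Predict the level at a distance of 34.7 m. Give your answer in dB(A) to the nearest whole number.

For a point source, L₂ = L₁ − 20·log₁₀(r₂/r₁).
L₂ = 80.6 − 20·log₁₀(34.7/3.6) = 80.6 − 19.681 = 60.92 dB(A).

61 dB(A)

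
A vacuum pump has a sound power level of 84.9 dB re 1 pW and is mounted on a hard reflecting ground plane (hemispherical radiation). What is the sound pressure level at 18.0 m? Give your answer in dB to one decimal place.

51.8 dB

L_p = L_w − 10·log₁₀(2π·r²) with r = 18.0 m.
2π·r² = 2036 m², 10·log₁₀ of that is 33.087 dB.
L_p = 84.9 − 33.087 = 51.81 dB.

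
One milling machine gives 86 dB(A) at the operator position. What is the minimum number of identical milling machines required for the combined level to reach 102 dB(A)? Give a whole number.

The shortfall is 102 − 86 = 16.0 dB, and N units add 10·log₁₀ N, so need 10·log₁₀ N ≥ 16.0.
N ≥ 10^(16.0/10) = 39.811, so N = 40.

40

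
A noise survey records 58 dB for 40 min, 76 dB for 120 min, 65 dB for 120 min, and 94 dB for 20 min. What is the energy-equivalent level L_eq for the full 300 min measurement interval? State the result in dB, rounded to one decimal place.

82.7 dB

L_eq = 10·log₁₀[(1/T)·Σ tᵢ·10^(Lᵢ/10)] with T = 300 min.
Σ tᵢ·10^(Lᵢ/10) = 40·10^(58/10) + 120·10^(76/10) + 120·10^(65/10) + 20·10^(94/10) = 5.542e+10.
L_eq = 10·log₁₀(5.542e+10/300) = 82.67 dB.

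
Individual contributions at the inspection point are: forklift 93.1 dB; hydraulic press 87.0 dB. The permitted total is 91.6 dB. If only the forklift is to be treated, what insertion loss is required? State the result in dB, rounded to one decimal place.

3.3 dB

The untreated sources together contribute 10^(87.0/10) = 5.012e+08, i.e. 87.00 dB.
To meet 91.6 dB overall, the treated forklift may contribute at most 10^(91.6/10) − 5.012e+08 = 9.443e+08, i.e. 89.75 dB.
So the forklift must be reduced from 93.1 to 89.75 dB: IL = 3.35 dB.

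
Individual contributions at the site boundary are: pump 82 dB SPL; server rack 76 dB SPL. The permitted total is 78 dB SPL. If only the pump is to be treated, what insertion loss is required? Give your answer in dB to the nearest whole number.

8 dB

Fixed contribution from the other source: Σ 10^(L/10) = 10^(76/10) = 3.981e+07 (76.00 dB SPL).
To meet 78 dB SPL overall, the treated pump may contribute at most 10^(78/10) − 3.981e+07 = 2.329e+07, i.e. 73.67 dB SPL.
Required insertion loss = 82 − 73.67 = 8.33 dB.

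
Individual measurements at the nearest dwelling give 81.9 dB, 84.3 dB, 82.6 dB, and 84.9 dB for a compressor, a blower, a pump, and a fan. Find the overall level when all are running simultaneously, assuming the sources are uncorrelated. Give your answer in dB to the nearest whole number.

90 dB

Incoherent sources combine by intensity addition: L_total = 10·log₁₀(Σ 10^(L_i/10)).
Σ 10^(L/10) = 10^(81.9/10) + 10^(84.3/10) + 10^(82.6/10) + 10^(84.9/10) = 9.150e+08.
L_total = 10·log₁₀(9.150e+08) = 89.61 dB.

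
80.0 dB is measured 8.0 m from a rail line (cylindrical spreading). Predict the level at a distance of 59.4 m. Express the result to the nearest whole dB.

Line-source attenuation: ΔL = 10·log₁₀(r₂/r₁) = 10·log₁₀(59.4/8.0) = 8.707 dB.
L₂ = 80.0 − 10·log₁₀(59.4/8.0) = 80.0 − 8.707 = 71.29 dB.

71 dB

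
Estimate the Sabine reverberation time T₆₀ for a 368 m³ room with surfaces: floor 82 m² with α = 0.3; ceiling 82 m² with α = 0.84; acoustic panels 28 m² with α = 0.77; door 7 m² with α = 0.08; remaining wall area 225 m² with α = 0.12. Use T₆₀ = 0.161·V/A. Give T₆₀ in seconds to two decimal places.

Total absorption A = 82·0.3 + 82·0.84 + 28·0.77 + 7·0.08 + 225·0.12 = 142.60 m² sabins.
T₆₀ = 0.161 × 368 / 142.60 = 0.415 s.

0.42 s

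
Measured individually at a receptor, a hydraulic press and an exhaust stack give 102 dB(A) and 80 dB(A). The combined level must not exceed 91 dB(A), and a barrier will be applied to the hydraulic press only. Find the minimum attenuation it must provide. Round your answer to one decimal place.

11.4 dB

Fixed contribution from the other source: Σ 10^(L/10) = 10^(80/10) = 1.000e+08 (80.00 dB(A)).
To meet 91 dB(A) overall, the treated hydraulic press may contribute at most 10^(91/10) − 1.000e+08 = 1.159e+09, i.e. 90.64 dB(A).
So the hydraulic press must be reduced from 102 to 90.64 dB(A): IL = 11.36 dB.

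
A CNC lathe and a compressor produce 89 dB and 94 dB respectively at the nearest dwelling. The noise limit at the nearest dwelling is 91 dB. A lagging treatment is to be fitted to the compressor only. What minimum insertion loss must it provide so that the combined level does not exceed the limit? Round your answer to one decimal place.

7.3 dB

The untreated sources together contribute 10^(89/10) = 7.943e+08, i.e. 89.00 dB.
The limit corresponds to 10^(91/10) = 1.259e+09; subtracting the fixed part leaves 4.646e+08 for the compressor, i.e. 86.67 dB.
Required insertion loss = 94 − 86.67 = 7.33 dB.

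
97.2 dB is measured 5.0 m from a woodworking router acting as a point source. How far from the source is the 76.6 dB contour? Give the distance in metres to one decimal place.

For a point source L₁ − L₂ = 20·log₁₀(r₂/r₁), so r₂ = r₁·10^((L₁−L₂)/20).
r₂ = 5.0·10^((97.2−76.6)/20) = 5.0·10^(20.6/20) = 53.58 m.

53.6 m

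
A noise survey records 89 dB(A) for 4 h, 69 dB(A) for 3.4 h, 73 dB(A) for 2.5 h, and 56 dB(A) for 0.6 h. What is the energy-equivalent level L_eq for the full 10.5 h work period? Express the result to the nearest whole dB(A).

85 dB(A)

The energy average is taken in the linear domain: L_eq = 10·log₁₀[(Σ tᵢ·10^(Lᵢ/10))/T], T = 10.5 h.
Σ tᵢ·10^(Lᵢ/10) = 4·10^(89/10) + 3.4·10^(69/10) + 2.5·10^(73/10) + 0.6·10^(56/10) = 3.254e+09.
L_eq = 10·log₁₀(3.254e+09/10.5) = 84.91 dB(A).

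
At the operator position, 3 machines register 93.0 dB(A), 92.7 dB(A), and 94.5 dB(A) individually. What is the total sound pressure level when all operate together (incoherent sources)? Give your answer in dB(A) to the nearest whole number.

98 dB(A)

Incoherent sources combine by intensity addition: L_total = 10·log₁₀(Σ 10^(L_i/10)).
Σ 10^(L/10) = 10^(93.0/10) + 10^(92.7/10) + 10^(94.5/10) = 6.676e+09.
L_total = 10·log₁₀(6.676e+09) = 98.24 dB(A).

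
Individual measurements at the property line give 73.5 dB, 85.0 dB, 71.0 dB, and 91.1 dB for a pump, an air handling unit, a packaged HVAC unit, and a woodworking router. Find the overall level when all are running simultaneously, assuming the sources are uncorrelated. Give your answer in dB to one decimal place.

Incoherent sources combine by intensity addition: L_total = 10·log₁₀(Σ 10^(L_i/10)).
Σ 10^(L/10) = 10^(73.5/10) + 10^(85.0/10) + 10^(71.0/10) + 10^(91.1/10) = 1.639e+09.
L_total = 10·log₁₀(1.639e+09) = 92.15 dB.

92.1 dB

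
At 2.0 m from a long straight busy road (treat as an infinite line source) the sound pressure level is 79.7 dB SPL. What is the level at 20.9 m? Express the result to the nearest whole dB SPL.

Cylindrical spreading from a line source gives a 10·log₁₀(r₂/r₁) drop.
L₂ = 79.7 − 10·log₁₀(20.9/2.0) = 79.7 − 10.191 = 69.51 dB SPL.

70 dB SPL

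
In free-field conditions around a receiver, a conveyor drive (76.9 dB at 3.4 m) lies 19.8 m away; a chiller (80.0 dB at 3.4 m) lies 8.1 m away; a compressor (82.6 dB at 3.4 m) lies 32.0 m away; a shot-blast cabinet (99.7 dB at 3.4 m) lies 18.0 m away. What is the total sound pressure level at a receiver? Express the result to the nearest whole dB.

85 dB

First find each source's level at the receiver (point-source: −20·log₁₀(r/r_ref)), then combine on an intensity basis.
conveyor drive: 76.9 − 20·log₁₀(19.8/3.4) = 76.9 − 15.30 = 61.60 dB.
chiller: 80.0 − 20·log₁₀(8.1/3.4) = 80.0 − 7.54 = 72.46 dB.
compressor: 82.6 − 20·log₁₀(32.0/3.4) = 82.6 − 19.47 = 63.13 dB.
shot-blast cabinet: 99.7 − 20·log₁₀(18.0/3.4) = 99.7 − 14.48 = 85.22 dB.
Σ 10^(L/10) = 3.541e+08 → L_total = 10·log₁₀(3.541e+08) = 85.49 dB.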